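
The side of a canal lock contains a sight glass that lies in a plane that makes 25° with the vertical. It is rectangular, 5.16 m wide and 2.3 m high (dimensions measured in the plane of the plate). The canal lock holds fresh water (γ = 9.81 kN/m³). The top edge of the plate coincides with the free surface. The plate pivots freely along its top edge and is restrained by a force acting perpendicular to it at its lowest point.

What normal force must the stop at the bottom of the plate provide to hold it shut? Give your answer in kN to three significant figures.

P ≈ 80.9 kN

γ = 9.81 kN/m³.
The plate makes 25° with the vertical, i.e. θ = 90° − 25° = 65° to the horizontal. Measuring y along the incline from the free-surface line, vertical depth h = y·sinθ with sinθ = 0.906308.
The centroid lies 2.3/2 = 1.15 m below the top edge, so y_c = 1.15 m and h_c = 1.15 × 0.906308 = 1.04225 m.
A = 5.16 × 2.3 = 11.868 m².
Resultant F = γ·h_c·A = 9.81 × 1.04225 × 11.868 = 121.344 kN.
I_c = b·h³/12 = 5.16 × 2.3³/12 = 5.23181 m⁴.
Centre of pressure: y_p = y_c + I_c/(y_c·A) = 1.15 + 5.23181/(1.15 × 11.868) = 1.15 + 0.383333 = 1.53333 m along the plane.
The resultant acts 1.15 + 0.383333 = 1.53333 m (along the plate) below the hinge at the top edge, so the moment about the hinge is M = F × 1.53333 = 121.344 × 1.53333 = 186.06 kN·m.
A normal force at the bottom, 2.3 m from the hinge, must supply this moment: P = 186.06/2.3 = 80.8957 kN.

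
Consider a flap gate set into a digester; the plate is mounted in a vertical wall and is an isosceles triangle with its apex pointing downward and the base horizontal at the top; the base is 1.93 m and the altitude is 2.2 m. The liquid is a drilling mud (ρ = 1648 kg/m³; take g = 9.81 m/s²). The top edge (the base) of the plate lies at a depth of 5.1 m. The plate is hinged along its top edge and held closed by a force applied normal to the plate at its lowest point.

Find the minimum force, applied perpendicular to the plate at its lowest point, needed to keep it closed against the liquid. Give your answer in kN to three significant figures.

γ = ρg = 1648 × 9.81 / 1000 = 16.16688 kN/m³.
With the apex down, the centroid sits h/3 = 2.2/3 = 0.733333 m below the base (the top edge), so the centroid depth is h_c = 5.1 + 0.733333 = 5.83333 m.
A = ½ × 1.93 × 2.2 = 2.123 m².
Resultant F = γ·h_c·A = 16.16688 × 5.83333 × 2.123 = 200.213 kN.
I_c = b·h³/36 = 1.93 × 2.2³/36 = 0.570851 m⁴.
Centre of pressure: y_p = y_c + I_c/(y_c·A) = 5.83333 + 0.570851/(5.83333 × 2.123) = 5.83333 + 0.0460953 = 5.87943 m along the plane.
The resultant acts 0.733333 + 0.0460953 = 0.779428 m (along the plate) below the hinge at the top edge, so the moment about the hinge is M = F × 0.779428 = 200.213 × 0.779428 = 156.052 kN·m.
A normal force at the bottom, 2.2 m from the hinge, must supply this moment: P = 156.052/2.2 = 70.9327 kN.

P ≈ 70.9 kN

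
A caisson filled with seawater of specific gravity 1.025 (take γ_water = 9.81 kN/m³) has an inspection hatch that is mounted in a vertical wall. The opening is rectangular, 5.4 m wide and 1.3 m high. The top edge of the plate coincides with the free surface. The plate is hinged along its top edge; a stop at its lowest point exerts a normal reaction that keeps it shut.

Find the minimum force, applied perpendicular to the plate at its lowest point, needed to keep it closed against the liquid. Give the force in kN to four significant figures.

γ = 1.025 × 9.81 = 10.05525 kN/m³.
The centroid lies 1.3/2 = 0.65 m below the top edge, so the centroid depth is h_c = 0.65 m.
A = 5.4 × 1.3 = 7.02 m².
Resultant F = γ·h_c·A = 10.05525 × 0.65 × 7.02 = 45.8821 kN.
I_c = b·h³/12 = 5.4 × 1.3³/12 = 0.98865 m⁴.
Centre of pressure: y_p = y_c + I_c/(y_c·A) = 0.65 + 0.98865/(0.65 × 7.02) = 0.65 + 0.216667 = 0.866667 m along the plane.
The resultant acts 0.65 + 0.216667 = 0.866667 m (along the plate) below the hinge at the top edge, so the moment about the hinge is M = F × 0.866667 = 45.8821 × 0.866667 = 39.7645 kN·m.
A normal force at the bottom, 1.3 m from the hinge, must supply this moment: P = 39.7645/1.3 = 30.5881 kN.

P ≈ 30.59 kN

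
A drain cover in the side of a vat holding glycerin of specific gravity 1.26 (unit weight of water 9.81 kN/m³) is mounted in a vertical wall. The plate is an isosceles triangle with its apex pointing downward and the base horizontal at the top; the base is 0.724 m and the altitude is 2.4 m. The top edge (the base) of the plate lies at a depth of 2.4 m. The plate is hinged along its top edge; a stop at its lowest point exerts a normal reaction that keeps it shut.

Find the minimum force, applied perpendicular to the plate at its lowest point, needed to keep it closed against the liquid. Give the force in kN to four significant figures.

γ = 1.26 × 9.81 = 12.3606 kN/m³.
With the apex down, the centroid sits h/3 = 2.4/3 = 0.8 m below the base (the top edge), so the centroid depth is h_c = 2.4 + 0.8 = 3.2 m.
A = ½ × 0.724 × 2.4 = 0.8688 m².
Resultant F = γ·h_c·A = 12.3606 × 3.2 × 0.8688 = 34.3644 kN.
I_c = b·h³/36 = 0.724 × 2.4³/36 = 0.278016 m⁴.
Centre of pressure: y_p = y_c + I_c/(y_c·A) = 3.2 + 0.278016/(3.2 × 0.8688) = 3.2 + 0.1 = 3.3 m along the plane.
The resultant acts 0.8 + 0.1 = 0.9 m (along the plate) below the hinge at the top edge, so the moment about the hinge is M = F × 0.9 = 34.3644 × 0.9 = 30.928 kN·m.
A normal force at the bottom, 2.4 m from the hinge, must supply this moment: P = 30.928/2.4 = 12.8867 kN.

P ≈ 12.89 kN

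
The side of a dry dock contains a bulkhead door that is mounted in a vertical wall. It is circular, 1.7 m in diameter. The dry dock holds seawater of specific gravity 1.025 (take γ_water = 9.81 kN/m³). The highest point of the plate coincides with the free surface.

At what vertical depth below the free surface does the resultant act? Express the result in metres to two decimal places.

h_p = 1.06 m

γ = 1.025 × 9.81 = 10.05525 kN/m³.
The centroid is at the centre, 0.85 m below the top of the plate, so the centroid depth is h_c = 0.85 m.
A = π(0.85)² = 2.2698 m².
Resultant F = γ·h_c·A = 10.05525 × 0.85 × 2.2698 = 19.3999 kN.
I_c = πr⁴/4 = π × 0.85⁴/4 = 0.409983 m⁴.
Centre of pressure: y_p = y_c + I_c/(y_c·A) = 0.85 + 0.409983/(0.85 × 2.2698) = 0.85 + 0.2125 = 1.0625 m along the plane.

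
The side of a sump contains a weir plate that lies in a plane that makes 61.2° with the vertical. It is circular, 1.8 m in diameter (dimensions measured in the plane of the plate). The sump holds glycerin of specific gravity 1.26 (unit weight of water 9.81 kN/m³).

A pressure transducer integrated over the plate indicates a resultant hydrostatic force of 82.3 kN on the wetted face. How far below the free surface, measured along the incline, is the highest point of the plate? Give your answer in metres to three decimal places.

γ = 1.26 × 9.81 = 12.3606 kN/m³.
A = π(0.9)² = 2.54469 m².
From F = γ·h_c·A, the centroid depth is h_c = 82.3/(12.3606 × 2.54469) = 2.61653 m.
The plate makes 61.2° with the vertical, i.e. θ = 90° − 61.2° = 28.8° to the horizontal. Measuring y along the incline from the free-surface line, vertical depth h = y·sinθ with sinθ = 0.481754.
Along the incline, y_c = h_c/sinθ = 2.61653/0.481754 = 5.43126 m.
The centroid is at the centre, 0.9 m below the top of the plate, so the highest point sits at y_top = 5.43126 − 0.9 = 4.53126 m along the incline.

y_top ≈ 4.531 m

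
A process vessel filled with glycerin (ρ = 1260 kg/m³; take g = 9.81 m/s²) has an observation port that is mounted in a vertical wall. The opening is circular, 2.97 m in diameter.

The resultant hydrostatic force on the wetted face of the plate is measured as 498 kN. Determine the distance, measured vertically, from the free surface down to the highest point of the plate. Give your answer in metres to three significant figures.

d_top ≈ 4.33 m

γ = ρg = 1260 × 9.81 / 1000 = 12.3606 kN/m³.
A = π(1.485)² = 6.92792 m².
From F = γ·h_c·A, the centroid depth is h_c = 498/(12.3606 × 6.92792) = 5.8155 m.
The centroid is at the centre, 1.485 m below the top of the plate, so the highest point sits at h_top = 5.8155 − 1.485 = 4.3305 m below the surface.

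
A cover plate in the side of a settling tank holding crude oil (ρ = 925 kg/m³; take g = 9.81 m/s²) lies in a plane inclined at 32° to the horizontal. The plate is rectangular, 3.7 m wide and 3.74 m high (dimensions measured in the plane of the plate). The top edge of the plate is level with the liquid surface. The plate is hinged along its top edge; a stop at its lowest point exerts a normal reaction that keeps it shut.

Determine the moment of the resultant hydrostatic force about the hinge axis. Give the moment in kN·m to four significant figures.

M ≈ 310.3 kN·m

γ = ρg = 925 × 9.81 / 1000 = 9.07425 kN/m³.
Let θ = 32° be the plate's angle to the horizontal; measure y along the incline from where the plane meets the free surface. Vertical depth h = y·sinθ with sinθ = 0.529919.
The centroid lies 3.74/2 = 1.87 m below the top edge, so y_c = 1.87 m and h_c = 1.87 × 0.529919 = 0.990949 m.
A = 3.7 × 3.74 = 13.838 m².
Resultant F = γ·h_c·A = 9.07425 × 0.990949 × 13.838 = 124.433 kN.
I_c = b·h³/12 = 3.7 × 3.74³/12 = 16.13 m⁴.
Centre of pressure: y_p = y_c + I_c/(y_c·A) = 1.87 + 16.13/(1.87 × 13.838) = 1.87 + 0.623332 = 2.49333 m along the plane.
The resultant acts 1.87 + 0.623332 = 2.49333 m (along the plate) below the hinge at the top edge, so the moment about the hinge is M = F × 2.49333 = 124.433 × 2.49333 = 310.253 kN·m.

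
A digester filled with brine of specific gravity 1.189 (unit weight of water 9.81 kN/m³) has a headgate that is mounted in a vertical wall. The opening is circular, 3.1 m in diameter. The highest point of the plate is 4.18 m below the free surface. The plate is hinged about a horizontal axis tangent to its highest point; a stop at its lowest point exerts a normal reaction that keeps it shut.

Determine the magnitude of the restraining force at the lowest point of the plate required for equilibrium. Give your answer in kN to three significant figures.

P ≈ 269 kN

γ = 1.189 × 9.81 = 11.66409 kN/m³.
The centroid is at the centre, 1.55 m below the top of the plate, so the centroid depth is h_c = 4.18 + 1.55 = 5.73 m.
A = π(1.55)² = 7.54768 m².
Resultant F = γ·h_c·A = 11.66409 × 5.73 × 7.54768 = 504.451 kN.
I_c = πr⁴/4 = π × 1.55⁴/4 = 4.53332 m⁴.
Centre of pressure: y_p = y_c + I_c/(y_c·A) = 5.73 + 4.53332/(5.73 × 7.54768) = 5.73 + 0.104821 = 5.83482 m along the plane.
The resultant acts 1.55 + 0.104821 = 1.65482 m (along the plate) below the hinge at the top edge, so the moment about the hinge is M = F × 1.65482 = 504.451 × 1.65482 = 834.776 kN·m.
A normal force at the bottom, 3.1 m from the hinge, must supply this moment: P = 834.776/3.1 = 269.283 kN.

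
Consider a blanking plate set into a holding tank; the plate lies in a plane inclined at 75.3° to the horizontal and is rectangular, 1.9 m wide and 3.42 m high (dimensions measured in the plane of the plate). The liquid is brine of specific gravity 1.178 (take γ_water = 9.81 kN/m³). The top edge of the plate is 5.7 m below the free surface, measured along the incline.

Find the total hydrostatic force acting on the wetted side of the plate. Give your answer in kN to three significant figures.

γ = 1.178 × 9.81 = 11.55618 kN/m³.
Let θ = 75.3° be the plate's angle to the horizontal; measure y along the incline from where the plane meets the free surface. Vertical depth h = y·sinθ with sinθ = 0.967268.
The centroid lies 3.42/2 = 1.71 m below the top edge, so y_c = 5.7 + 1.71 = 7.41 m and h_c = 7.41 × 0.967268 = 7.16746 m.
A = 1.9 × 3.42 = 6.498 m².
Resultant F = γ·h_c·A = 11.55618 × 7.16746 × 6.498 = 538.219 kN.

F ≈ 538 kN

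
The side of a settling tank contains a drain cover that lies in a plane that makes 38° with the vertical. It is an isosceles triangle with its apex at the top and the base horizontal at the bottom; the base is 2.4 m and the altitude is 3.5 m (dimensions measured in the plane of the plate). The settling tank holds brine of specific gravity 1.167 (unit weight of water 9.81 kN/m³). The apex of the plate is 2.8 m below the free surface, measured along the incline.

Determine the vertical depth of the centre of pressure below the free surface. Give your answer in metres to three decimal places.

γ = 1.167 × 9.81 = 11.44827 kN/m³.
The plate makes 38° with the vertical, i.e. θ = 90° − 38° = 52° to the horizontal. Measuring y along the incline from the free-surface line, vertical depth h = y·sinθ with sinθ = 0.788011.
With the apex up, the centroid sits 2h/3 = 2 × 3.5/3 = 2.33333 m below the apex, so y_c = 2.8 + 2.33333 = 5.13333 m and h_c = 5.13333 × 0.788011 = 4.04512 m.
A = ½ × 2.4 × 3.5 = 4.2 m².
Resultant F = γ·h_c·A = 11.44827 × 4.04512 × 4.2 = 194.5 kN.
I_c = b·h³/36 = 2.4 × 3.5³/36 = 2.85833 m⁴.
Centre of pressure: y_p = y_c + I_c/(y_c·A) = 5.13333 + 2.85833/(5.13333 × 4.2) = 5.13333 + 0.132576 = 5.26591 m along the plane.
Vertically, h_p = y_p·sinθ = 5.26591 × 0.788011 = 4.1496 m.

h_p = 4.150 m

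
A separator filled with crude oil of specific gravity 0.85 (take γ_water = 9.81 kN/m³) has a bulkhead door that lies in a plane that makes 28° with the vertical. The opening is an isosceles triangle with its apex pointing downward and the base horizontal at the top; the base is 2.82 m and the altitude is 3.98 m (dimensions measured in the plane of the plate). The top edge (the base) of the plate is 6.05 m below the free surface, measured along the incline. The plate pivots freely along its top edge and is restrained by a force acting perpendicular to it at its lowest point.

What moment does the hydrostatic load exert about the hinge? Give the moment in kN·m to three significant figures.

γ = 0.85 × 9.81 = 8.3385 kN/m³.
The plate makes 28° with the vertical, i.e. θ = 90° − 28° = 62° to the horizontal. Measuring y along the incline from the free-surface line, vertical depth h = y·sinθ with sinθ = 0.882948.
With the apex down, the centroid sits h/3 = 3.98/3 = 1.32667 m below the base (the top edge), so y_c = 6.05 + 1.32667 = 7.37667 m and h_c = 7.37667 × 0.882948 = 6.51322 m.
A = ½ × 2.82 × 3.98 = 5.6118 m².
Resultant F = γ·h_c·A = 8.3385 × 6.51322 × 5.6118 = 304.78 kN.
I_c = b·h³/36 = 2.82 × 3.98³/36 = 4.93851 m⁴.
Centre of pressure: y_p = y_c + I_c/(y_c·A) = 7.37667 + 4.93851/(7.37667 × 5.6118) = 7.37667 + 0.119298 = 7.49597 m along the plane.
The resultant acts 1.32667 + 0.119298 = 1.44597 m (along the plate) below the hinge at the top edge, so the moment about the hinge is M = F × 1.44597 = 304.78 × 1.44597 = 440.703 kN·m.

M ≈ 441 kN·m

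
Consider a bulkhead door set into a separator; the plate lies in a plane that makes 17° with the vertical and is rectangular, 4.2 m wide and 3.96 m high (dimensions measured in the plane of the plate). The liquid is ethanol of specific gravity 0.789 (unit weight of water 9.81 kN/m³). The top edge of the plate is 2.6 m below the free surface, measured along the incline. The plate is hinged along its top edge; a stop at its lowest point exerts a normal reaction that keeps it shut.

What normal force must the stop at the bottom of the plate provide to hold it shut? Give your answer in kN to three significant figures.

γ = 0.789 × 9.81 = 7.74009 kN/m³.
The plate makes 17° with the vertical, i.e. θ = 90° − 17° = 73° to the horizontal. Measuring y along the incline from the free-surface line, vertical depth h = y·sinθ with sinθ = 0.956305.
The centroid lies 3.96/2 = 1.98 m below the top edge, so y_c = 2.6 + 1.98 = 4.58 m and h_c = 4.58 × 0.956305 = 4.37988 m.
A = 4.2 × 3.96 = 16.632 m².
Resultant F = γ·h_c·A = 7.74009 × 4.37988 × 16.632 = 563.836 kN.
I_c = b·h³/12 = 4.2 × 3.96³/12 = 21.7347 m⁴.
Centre of pressure: y_p = y_c + I_c/(y_c·A) = 4.58 + 21.7347/(4.58 × 16.632) = 4.58 + 0.285328 = 4.86533 m along the plane.
The resultant acts 1.98 + 0.285328 = 2.26533 m (along the plate) below the hinge at the top edge, so the moment about the hinge is M = F × 2.26533 = 563.836 × 2.26533 = 1277.27 kN·m.
A normal force at the bottom, 3.96 m from the hinge, must supply this moment: P = 1277.27/3.96 = 322.543 kN.

P ≈ 323 kN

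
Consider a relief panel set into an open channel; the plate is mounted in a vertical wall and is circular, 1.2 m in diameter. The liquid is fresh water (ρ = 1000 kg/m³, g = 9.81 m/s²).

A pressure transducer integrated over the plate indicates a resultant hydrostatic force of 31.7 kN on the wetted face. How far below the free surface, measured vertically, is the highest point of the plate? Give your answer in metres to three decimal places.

γ = ρg = 1000 × 9.81 = 9810 N/m³ = 9.81 kN/m³.
A = π(0.6)² = 1.13097 m².
From F = γ·h_c·A, the centroid depth is h_c = 31.7/(9.81 × 1.13097) = 2.85719 m.
The centroid is at the centre, 0.6 m below the top of the plate, so the highest point sits at h_top = 2.85719 − 0.6 = 2.25719 m below the surface.

d_top ≈ 2.257 m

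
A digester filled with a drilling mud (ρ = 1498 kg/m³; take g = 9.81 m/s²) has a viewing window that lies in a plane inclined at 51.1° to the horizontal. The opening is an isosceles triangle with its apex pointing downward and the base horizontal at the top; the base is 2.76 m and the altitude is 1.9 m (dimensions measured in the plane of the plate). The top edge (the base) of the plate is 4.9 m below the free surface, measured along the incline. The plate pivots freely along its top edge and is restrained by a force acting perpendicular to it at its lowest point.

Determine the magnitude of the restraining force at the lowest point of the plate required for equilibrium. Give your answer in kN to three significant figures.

γ = ρg = 1498 × 9.81 / 1000 = 14.69538 kN/m³.
Let θ = 51.1° be the plate's angle to the horizontal; measure y along the incline from where the plane meets the free surface. Vertical depth h = y·sinθ with sinθ = 0.778243.
With the apex down, the centroid sits h/3 = 1.9/3 = 0.633333 m below the base (the top edge), so y_c = 4.9 + 0.633333 = 5.53333 m and h_c = 5.53333 × 0.778243 = 4.30628 m.
A = ½ × 2.76 × 1.9 = 2.622 m².
Resultant F = γ·h_c·A = 14.69538 × 4.30628 × 2.622 = 165.927 kN.
I_c = b·h³/36 = 2.76 × 1.9³/36 = 0.525857 m⁴.
Centre of pressure: y_p = y_c + I_c/(y_c·A) = 5.53333 + 0.525857/(5.53333 × 2.622) = 5.53333 + 0.036245 = 5.56958 m along the plane.
The resultant acts 0.633333 + 0.036245 = 0.669578 m (along the plate) below the hinge at the top edge, so the moment about the hinge is M = F × 0.669578 = 165.927 × 0.669578 = 111.101 kN·m.
A normal force at the bottom, 1.9 m from the hinge, must supply this moment: P = 111.101/1.9 = 58.4742 kN.

P ≈ 58.5 kN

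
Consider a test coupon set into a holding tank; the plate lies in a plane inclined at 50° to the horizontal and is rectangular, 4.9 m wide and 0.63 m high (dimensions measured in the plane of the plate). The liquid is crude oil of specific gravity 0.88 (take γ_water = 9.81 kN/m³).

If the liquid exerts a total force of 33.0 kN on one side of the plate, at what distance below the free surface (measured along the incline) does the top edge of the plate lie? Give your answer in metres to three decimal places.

γ = 0.88 × 9.81 = 8.6328 kN/m³.
A = 4.9 × 0.63 = 3.087 m².
From F = γ·h_c·A, the centroid depth is h_c = 33.0/(8.6328 × 3.087) = 1.2383 m.
Let θ = 50° be the plate's angle to the horizontal; measure y along the incline from where the plane meets the free surface. Vertical depth h = y·sinθ with sinθ = 0.766044.
Along the incline, y_c = h_c/sinθ = 1.2383/0.766044 = 1.61649 m.
The centroid lies 0.63/2 = 0.315 m below the top edge, so the top edge sits at y_top = 1.61649 − 0.315 = 1.30149 m along the incline.

y_top ≈ 1.301 m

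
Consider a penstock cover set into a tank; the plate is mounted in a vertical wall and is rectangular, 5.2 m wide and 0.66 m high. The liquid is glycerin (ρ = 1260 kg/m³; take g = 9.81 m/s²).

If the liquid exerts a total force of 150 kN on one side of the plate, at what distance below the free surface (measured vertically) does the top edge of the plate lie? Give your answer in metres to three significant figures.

d_top ≈ 3.21 m

γ = ρg = 1260 × 9.81 / 1000 = 12.3606 kN/m³.
A = 5.2 × 0.66 = 3.432 m².
From F = γ·h_c·A, the centroid depth is h_c = 150/(12.3606 × 3.432) = 3.53594 m.
The centroid lies 0.66/2 = 0.33 m below the top edge, so the top edge sits at h_top = 3.53594 − 0.33 = 3.20594 m below the surface.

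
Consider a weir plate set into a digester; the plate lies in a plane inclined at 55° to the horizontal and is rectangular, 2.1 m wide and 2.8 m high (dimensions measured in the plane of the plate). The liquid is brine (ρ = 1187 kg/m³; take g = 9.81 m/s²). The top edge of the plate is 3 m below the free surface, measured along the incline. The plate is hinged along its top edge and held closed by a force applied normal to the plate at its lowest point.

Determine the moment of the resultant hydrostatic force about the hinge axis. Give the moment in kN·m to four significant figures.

γ = ρg = 1187 × 9.81 / 1000 = 11.64447 kN/m³.
Let θ = 55° be the plate's angle to the horizontal; measure y along the incline from where the plane meets the free surface. Vertical depth h = y·sinθ with sinθ = 0.819152.
The centroid lies 2.8/2 = 1.4 m below the top edge, so y_c = 3 + 1.4 = 4.4 m and h_c = 4.4 × 0.819152 = 3.60427 m.
A = 2.1 × 2.8 = 5.88 m².
Resultant F = γ·h_c·A = 11.64447 × 3.60427 × 5.88 = 246.783 kN.
I_c = b·h³/12 = 2.1 × 2.8³/12 = 3.8416 m⁴.
Centre of pressure: y_p = y_c + I_c/(y_c·A) = 4.4 + 3.8416/(4.4 × 5.88) = 4.4 + 0.148485 = 4.54849 m along the plane.
The resultant acts 1.4 + 0.148485 = 1.54848 m (along the plate) below the hinge at the top edge, so the moment about the hinge is M = F × 1.54848 = 246.783 × 1.54848 = 382.139 kN·m.

M ≈ 382.1 kN·m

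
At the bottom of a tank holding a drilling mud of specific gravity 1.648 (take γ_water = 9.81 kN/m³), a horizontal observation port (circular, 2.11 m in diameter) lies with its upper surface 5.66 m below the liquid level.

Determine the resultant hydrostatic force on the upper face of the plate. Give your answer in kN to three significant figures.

γ = 1.648 × 9.81 = 16.16688 kN/m³.
The plate is horizontal, so pressure is uniform at p = γ·h = 16.16688 × 5.66 = 91.5045 kN/m².
A = π(1.055)² = 3.49667 m².
F = p·A = 91.5045 × 3.49667 = 319.961 kN.

F ≈ 320 kN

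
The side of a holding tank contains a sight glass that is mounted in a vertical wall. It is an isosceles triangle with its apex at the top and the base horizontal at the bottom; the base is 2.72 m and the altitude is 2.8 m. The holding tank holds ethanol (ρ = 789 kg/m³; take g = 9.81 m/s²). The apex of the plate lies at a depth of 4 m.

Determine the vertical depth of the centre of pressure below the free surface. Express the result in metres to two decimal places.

h_p = 5.94 m

γ = ρg = 789 × 9.81 / 1000 = 7.74009 kN/m³.
With the apex up, the centroid sits 2h/3 = 2 × 2.8/3 = 1.86667 m below the apex, so the centroid depth is h_c = 4 + 1.86667 = 5.86667 m.
A = ½ × 2.72 × 2.8 = 3.808 m².
Resultant F = γ·h_c·A = 7.74009 × 5.86667 × 3.808 = 172.916 kN.
I_c = b·h³/36 = 2.72 × 2.8³/36 = 1.6586 m⁴.
Centre of pressure: y_p = y_c + I_c/(y_c·A) = 5.86667 + 1.6586/(5.86667 × 3.808) = 5.86667 + 0.0742426 = 5.94091 m along the plane.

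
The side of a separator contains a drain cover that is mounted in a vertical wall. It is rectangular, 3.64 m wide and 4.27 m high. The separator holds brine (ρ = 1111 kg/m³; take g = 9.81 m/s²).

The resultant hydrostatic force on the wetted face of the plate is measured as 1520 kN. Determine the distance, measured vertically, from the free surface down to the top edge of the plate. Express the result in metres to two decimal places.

d_top ≈ 6.84 m

γ = ρg = 1111 × 9.81 / 1000 = 10.89891 kN/m³.
A = 3.64 × 4.27 = 15.5428 m².
From F = γ·h_c·A, the centroid depth is h_c = 1520/(10.89891 × 15.5428) = 8.97287 m.
The centroid lies 4.27/2 = 2.135 m below the top edge, so the top edge sits at h_top = 8.97287 − 2.135 = 6.83787 m below the surface.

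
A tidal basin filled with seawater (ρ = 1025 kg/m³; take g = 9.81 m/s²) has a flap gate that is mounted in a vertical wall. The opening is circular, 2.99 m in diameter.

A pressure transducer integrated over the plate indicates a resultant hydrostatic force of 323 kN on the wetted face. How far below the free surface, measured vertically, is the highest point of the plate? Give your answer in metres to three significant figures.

γ = ρg = 1025 × 9.81 / 1000 = 10.05525 kN/m³.
A = π(1.495)² = 7.02154 m².
From F = γ·h_c·A, the centroid depth is h_c = 323/(10.05525 × 7.02154) = 4.57485 m.
The centroid is at the centre, 1.495 m below the top of the plate, so the highest point sits at h_top = 4.57485 − 1.495 = 3.07985 m below the surface.

d_top ≈ 3.08 m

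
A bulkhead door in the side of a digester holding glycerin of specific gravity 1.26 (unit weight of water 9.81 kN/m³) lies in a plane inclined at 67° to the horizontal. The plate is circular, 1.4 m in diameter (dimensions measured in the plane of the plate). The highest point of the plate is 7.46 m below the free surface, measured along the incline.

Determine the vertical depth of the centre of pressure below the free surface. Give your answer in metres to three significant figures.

h_p = 7.53 m

γ = 1.26 × 9.81 = 12.3606 kN/m³.
Let θ = 67° be the plate's angle to the horizontal; measure y along the incline from where the plane meets the free surface. Vertical depth h = y·sinθ with sinθ = 0.920505.
The centroid is at the centre, 0.7 m below the top of the plate, so y_c = 7.46 + 0.7 = 8.16 m and h_c = 8.16 × 0.920505 = 7.51132 m.
A = π(0.7)² = 1.53938 m².
Resultant F = γ·h_c·A = 12.3606 × 7.51132 × 1.53938 = 142.923 kN.
I_c = πr⁴/4 = π × 0.7⁴/4 = 0.188574 m⁴.
Centre of pressure: y_p = y_c + I_c/(y_c·A) = 8.16 + 0.188574/(8.16 × 1.53938) = 8.16 + 0.0150123 = 8.17501 m along the plane.
Vertically, h_p = y_p·sinθ = 8.17501 × 0.920505 = 7.52514 m.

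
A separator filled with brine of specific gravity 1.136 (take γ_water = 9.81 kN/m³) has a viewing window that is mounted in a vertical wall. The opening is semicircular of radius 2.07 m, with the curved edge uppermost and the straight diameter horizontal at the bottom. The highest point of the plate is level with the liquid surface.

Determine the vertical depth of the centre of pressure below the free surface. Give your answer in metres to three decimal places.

h_p = 1.443 m

γ = 1.136 × 9.81 = 11.14416 kN/m³.
The centroid lies 4r/(3π) = 0.878535 m above the diameter, so r − 4r/(3π) = 2.07 − 0.878535 = 1.19146 m below the topmost point, so the centroid depth is h_c = 1.19146 m.
A = πr²/2 = π × 2.07²/2 = 6.73071 m².
Resultant F = γ·h_c·A = 11.14416 × 1.19146 × 6.73071 = 89.3692 kN.
I_c = (π/8 − 8/(9π))·r⁴ = 0.109757 × 2.07⁴ = 2.01518 m⁴.
Centre of pressure: y_p = y_c + I_c/(y_c·A) = 1.19146 + 2.01518/(1.19146 × 6.73071) = 1.19146 + 0.251289 = 1.44275 m along the plane.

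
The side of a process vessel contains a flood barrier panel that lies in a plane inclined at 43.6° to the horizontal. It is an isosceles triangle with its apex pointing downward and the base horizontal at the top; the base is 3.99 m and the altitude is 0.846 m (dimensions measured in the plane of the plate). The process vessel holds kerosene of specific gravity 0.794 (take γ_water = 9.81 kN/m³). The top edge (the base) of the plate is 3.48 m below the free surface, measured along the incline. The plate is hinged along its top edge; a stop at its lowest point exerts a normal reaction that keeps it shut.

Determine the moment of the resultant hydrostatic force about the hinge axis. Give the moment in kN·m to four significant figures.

M ≈ 9.978 kN·m

γ = 0.794 × 9.81 = 7.78914 kN/m³.
Let θ = 43.6° be the plate's angle to the horizontal; measure y along the incline from where the plane meets the free surface. Vertical depth h = y·sinθ with sinθ = 0.689620.
With the apex down, the centroid sits h/3 = 0.846/3 = 0.282 m below the base (the top edge), so y_c = 3.48 + 0.282 = 3.762 m and h_c = 3.762 × 0.689620 = 2.59435 m.
A = ½ × 3.99 × 0.846 = 1.68777 m².
Resultant F = γ·h_c·A = 7.78914 × 2.59435 × 1.68777 = 34.106 kN.
I_c = b·h³/36 = 3.99 × 0.846³/36 = 0.0671091 m⁴.
Centre of pressure: y_p = y_c + I_c/(y_c·A) = 3.762 + 0.0671091/(3.762 × 1.68777) = 3.762 + 0.0105694 = 3.77257 m along the plane.
The resultant acts 0.282 + 0.0105694 = 0.292569 m (along the plate) below the hinge at the top edge, so the moment about the hinge is M = F × 0.292569 = 34.106 × 0.292569 = 9.97836 kN·m.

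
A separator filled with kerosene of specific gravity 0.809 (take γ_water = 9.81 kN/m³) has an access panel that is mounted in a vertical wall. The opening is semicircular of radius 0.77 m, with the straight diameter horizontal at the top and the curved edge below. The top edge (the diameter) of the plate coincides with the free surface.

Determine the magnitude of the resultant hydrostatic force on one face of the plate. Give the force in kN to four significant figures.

F ≈ 2.415 kN

γ = 0.809 × 9.81 = 7.93629 kN/m³.
The centroid of a semicircle lies 4r/(3π) = 0.326798 m from the diameter, here below the top edge, so the centroid depth is h_c = 0.326798 m.
A = πr²/2 = π × 0.77²/2 = 0.931325 m².
Resultant F = γ·h_c·A = 7.93629 × 0.326798 × 0.931325 = 2.41545 kN.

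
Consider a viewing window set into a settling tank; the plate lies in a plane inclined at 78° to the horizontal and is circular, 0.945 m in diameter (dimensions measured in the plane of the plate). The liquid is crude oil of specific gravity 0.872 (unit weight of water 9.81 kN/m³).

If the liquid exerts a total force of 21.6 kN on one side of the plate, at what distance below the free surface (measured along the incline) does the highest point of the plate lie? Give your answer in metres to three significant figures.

γ = 0.872 × 9.81 = 8.55432 kN/m³.
A = π(0.4725)² = 0.70138 m².
From F = γ·h_c·A, the centroid depth is h_c = 21.6/(8.55432 × 0.70138) = 3.6001 m.
Let θ = 78° be the plate's angle to the horizontal; measure y along the incline from where the plane meets the free surface. Vertical depth h = y·sinθ with sinθ = 0.978148.
Along the incline, y_c = h_c/sinθ = 3.6001/0.978148 = 3.68053 m.
The centroid is at the centre, 0.4725 m below the top of the plate, so the highest point sits at y_top = 3.68053 − 0.4725 = 3.20803 m along the incline.

y_top ≈ 3.21 m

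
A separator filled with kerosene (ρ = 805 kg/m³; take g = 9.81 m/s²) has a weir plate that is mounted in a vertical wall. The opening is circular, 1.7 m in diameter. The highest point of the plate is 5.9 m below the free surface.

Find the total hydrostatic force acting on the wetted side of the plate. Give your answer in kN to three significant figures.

F ≈ 121 kN

γ = ρg = 805 × 9.81 / 1000 = 7.89705 kN/m³.
The centroid is at the centre, 0.85 m below the top of the plate, so the centroid depth is h_c = 5.9 + 0.85 = 6.75 m.
A = π(0.85)² = 2.2698 m².
Resultant F = γ·h_c·A = 7.89705 × 6.75 × 2.2698 = 120.992 kN.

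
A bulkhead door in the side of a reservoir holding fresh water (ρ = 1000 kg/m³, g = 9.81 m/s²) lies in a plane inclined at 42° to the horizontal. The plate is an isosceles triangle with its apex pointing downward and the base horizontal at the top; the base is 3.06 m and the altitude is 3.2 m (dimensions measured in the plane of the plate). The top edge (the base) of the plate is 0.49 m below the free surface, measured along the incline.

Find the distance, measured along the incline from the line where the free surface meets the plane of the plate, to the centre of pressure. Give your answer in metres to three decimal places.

y_p = 1.922 m

γ = ρg = 1000 × 9.81 = 9810 N/m³ = 9.81 kN/m³.
Let θ = 42° be the plate's angle to the horizontal; measure y along the incline from where the plane meets the free surface. Vertical depth h = y·sinθ with sinθ = 0.669131.
With the apex down, the centroid sits h/3 = 3.2/3 = 1.06667 m below the base (the top edge), so y_c = 0.49 + 1.06667 = 1.55667 m and h_c = 1.55667 × 0.669131 = 1.04162 m.
A = ½ × 3.06 × 3.2 = 4.896 m².
Resultant F = γ·h_c·A = 9.81 × 1.04162 × 4.896 = 50.0288 kN.
I_c = b·h³/36 = 3.06 × 3.2³/36 = 2.78528 m⁴.
Centre of pressure: y_p = y_c + I_c/(y_c·A) = 1.55667 + 2.78528/(1.55667 × 4.896) = 1.55667 + 0.365452 = 1.92212 m along the plane.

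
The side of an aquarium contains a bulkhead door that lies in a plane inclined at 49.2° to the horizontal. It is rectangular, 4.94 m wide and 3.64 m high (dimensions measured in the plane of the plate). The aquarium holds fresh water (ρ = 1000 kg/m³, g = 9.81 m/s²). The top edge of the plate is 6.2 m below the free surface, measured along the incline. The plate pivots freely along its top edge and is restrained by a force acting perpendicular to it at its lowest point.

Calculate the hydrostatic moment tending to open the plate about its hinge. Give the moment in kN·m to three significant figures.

M ≈ 2100 kN·m

γ = ρg = 1000 × 9.81 = 9810 N/m³ = 9.81 kN/m³.
Let θ = 49.2° be the plate's angle to the horizontal; measure y along the incline from where the plane meets the free surface. Vertical depth h = y·sinθ with sinθ = 0.756995.
The centroid lies 3.64/2 = 1.82 m below the top edge, so y_c = 6.2 + 1.82 = 8.02 m and h_c = 8.02 × 0.756995 = 6.0711 m.
A = 4.94 × 3.64 = 17.9816 m².
Resultant F = γ·h_c·A = 9.81 × 6.0711 × 17.9816 = 1070.94 kN.
I_c = b·h³/12 = 4.94 × 3.64³/12 = 19.8541 m⁴.
Centre of pressure: y_p = y_c + I_c/(y_c·A) = 8.02 + 19.8541/(8.02 × 17.9816) = 8.02 + 0.137673 = 8.15767 m along the plane.
The resultant acts 1.82 + 0.137673 = 1.95767 m (along the plate) below the hinge at the top edge, so the moment about the hinge is M = F × 1.95767 = 1070.94 × 1.95767 = 2096.55 kN·m.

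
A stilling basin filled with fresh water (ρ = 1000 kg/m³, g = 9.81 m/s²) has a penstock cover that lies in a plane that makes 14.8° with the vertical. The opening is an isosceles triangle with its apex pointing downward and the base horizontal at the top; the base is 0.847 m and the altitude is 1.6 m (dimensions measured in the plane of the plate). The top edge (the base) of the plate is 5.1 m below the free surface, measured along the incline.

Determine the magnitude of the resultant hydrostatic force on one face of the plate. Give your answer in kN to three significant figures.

γ = ρg = 1000 × 9.81 = 9810 N/m³ = 9.81 kN/m³.
The plate makes 14.8° with the vertical, i.e. θ = 90° − 14.8° = 75.2° to the horizontal. Measuring y along the incline from the free-surface line, vertical depth h = y·sinθ with sinθ = 0.966823.
With the apex down, the centroid sits h/3 = 1.6/3 = 0.533333 m below the base (the top edge), so y_c = 5.1 + 0.533333 = 5.63333 m and h_c = 5.63333 × 0.966823 = 5.44643 m.
A = ½ × 0.847 × 1.6 = 0.6776 m².
Resultant F = γ·h_c·A = 9.81 × 5.44643 × 0.6776 = 36.2038 kN.

F ≈ 36.2 kN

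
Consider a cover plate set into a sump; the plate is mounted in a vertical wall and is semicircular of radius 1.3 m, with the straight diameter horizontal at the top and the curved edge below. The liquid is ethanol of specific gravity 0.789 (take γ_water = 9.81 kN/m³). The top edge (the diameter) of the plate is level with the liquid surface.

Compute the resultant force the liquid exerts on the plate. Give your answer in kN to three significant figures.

F ≈ 11.3 kN

γ = 0.789 × 9.81 = 7.74009 kN/m³.
The centroid of a semicircle lies 4r/(3π) = 0.551737 m from the diameter, here below the top edge, so the centroid depth is h_c = 0.551737 m.
A = πr²/2 = π × 1.3²/2 = 2.65465 m².
Resultant F = γ·h_c·A = 7.74009 × 0.551737 × 2.65465 = 11.3367 kN.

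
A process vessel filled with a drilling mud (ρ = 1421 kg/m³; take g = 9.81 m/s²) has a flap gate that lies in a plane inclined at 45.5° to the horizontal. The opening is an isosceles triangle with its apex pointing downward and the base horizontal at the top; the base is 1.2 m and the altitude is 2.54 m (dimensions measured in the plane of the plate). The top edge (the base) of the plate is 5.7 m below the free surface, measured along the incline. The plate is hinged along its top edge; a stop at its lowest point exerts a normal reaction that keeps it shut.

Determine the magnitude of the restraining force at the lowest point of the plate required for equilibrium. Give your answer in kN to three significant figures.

γ = ρg = 1421 × 9.81 / 1000 = 13.94001 kN/m³.
Let θ = 45.5° be the plate's angle to the horizontal; measure y along the incline from where the plane meets the free surface. Vertical depth h = y·sinθ with sinθ = 0.713250.
With the apex down, the centroid sits h/3 = 2.54/3 = 0.846667 m below the base (the top edge), so y_c = 5.7 + 0.846667 = 6.54667 m and h_c = 6.54667 × 0.713250 = 4.66941 m.
A = ½ × 1.2 × 2.54 = 1.524 m².
Resultant F = γ·h_c·A = 13.94001 × 4.66941 × 1.524 = 99.1996 kN.
I_c = b·h³/36 = 1.2 × 2.54³/36 = 0.546235 m⁴.
Centre of pressure: y_p = y_c + I_c/(y_c·A) = 6.54667 + 0.546235/(6.54667 × 1.524) = 6.54667 + 0.0547487 = 6.60142 m along the plane.
The resultant acts 0.846667 + 0.0547487 = 0.901416 m (along the plate) below the hinge at the top edge, so the moment about the hinge is M = F × 0.901416 = 99.1996 × 0.901416 = 89.4201 kN·m.
A normal force at the bottom, 2.54 m from the hinge, must supply this moment: P = 89.4201/2.54 = 35.2048 kN.

P ≈ 35.2 kN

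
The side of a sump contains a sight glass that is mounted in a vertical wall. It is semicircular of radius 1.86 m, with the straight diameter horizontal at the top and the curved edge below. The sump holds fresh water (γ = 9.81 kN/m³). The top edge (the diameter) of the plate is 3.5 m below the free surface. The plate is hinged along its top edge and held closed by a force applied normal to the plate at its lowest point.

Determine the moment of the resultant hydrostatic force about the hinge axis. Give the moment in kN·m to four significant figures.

γ = 9.81 kN/m³.
The centroid of a semicircle lies 4r/(3π) = 0.789409 m from the diameter, here below the top edge, so the centroid depth is h_c = 3.5 + 0.789409 = 4.28941 m.
A = πr²/2 = π × 1.86²/2 = 5.43433 m².
Resultant F = γ·h_c·A = 9.81 × 4.28941 × 5.43433 = 228.672 kN.
I_c = (π/8 − 8/(9π))·r⁴ = 0.109757 × 1.86⁴ = 1.31366 m⁴.
Centre of pressure: y_p = y_c + I_c/(y_c·A) = 4.28941 + 1.31366/(4.28941 × 5.43433) = 4.28941 + 0.0563559 = 4.34577 m along the plane.
The resultant acts 0.789409 + 0.0563559 = 0.845765 m (along the plate) below the hinge at the top edge, so the moment about the hinge is M = F × 0.845765 = 228.672 × 0.845765 = 193.403 kN·m.

M ≈ 193.4 kN·m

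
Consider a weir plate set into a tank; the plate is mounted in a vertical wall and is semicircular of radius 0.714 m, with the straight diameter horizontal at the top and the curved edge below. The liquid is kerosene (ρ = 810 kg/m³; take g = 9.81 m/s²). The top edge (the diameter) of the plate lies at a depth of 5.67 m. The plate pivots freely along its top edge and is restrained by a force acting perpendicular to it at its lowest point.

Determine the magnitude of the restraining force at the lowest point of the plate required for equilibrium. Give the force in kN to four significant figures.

P ≈ 16.45 kN

γ = ρg = 810 × 9.81 / 1000 = 7.9461 kN/m³.
The centroid of a semicircle lies 4r/(3π) = 0.303031 m from the diameter, here below the top edge, so the centroid depth is h_c = 5.67 + 0.303031 = 5.97303 m.
A = πr²/2 = π × 0.714²/2 = 0.800786 m².
Resultant F = γ·h_c·A = 7.9461 × 5.97303 × 0.800786 = 38.0071 kN.
I_c = (π/8 − 8/(9π))·r⁴ = 0.109757 × 0.714⁴ = 0.028525 m⁴.
Centre of pressure: y_p = y_c + I_c/(y_c·A) = 5.97303 + 0.028525/(5.97303 × 0.800786) = 5.97303 + 0.00596368 = 5.97899 m along the plane.
The resultant acts 0.303031 + 0.00596368 = 0.308995 m (along the plate) below the hinge at the top edge, so the moment about the hinge is M = F × 0.308995 = 38.0071 × 0.308995 = 11.744 kN·m.
A normal force at the bottom, 0.714 m from the hinge, must supply this moment: P = 11.744/0.714 = 16.4482 kN.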